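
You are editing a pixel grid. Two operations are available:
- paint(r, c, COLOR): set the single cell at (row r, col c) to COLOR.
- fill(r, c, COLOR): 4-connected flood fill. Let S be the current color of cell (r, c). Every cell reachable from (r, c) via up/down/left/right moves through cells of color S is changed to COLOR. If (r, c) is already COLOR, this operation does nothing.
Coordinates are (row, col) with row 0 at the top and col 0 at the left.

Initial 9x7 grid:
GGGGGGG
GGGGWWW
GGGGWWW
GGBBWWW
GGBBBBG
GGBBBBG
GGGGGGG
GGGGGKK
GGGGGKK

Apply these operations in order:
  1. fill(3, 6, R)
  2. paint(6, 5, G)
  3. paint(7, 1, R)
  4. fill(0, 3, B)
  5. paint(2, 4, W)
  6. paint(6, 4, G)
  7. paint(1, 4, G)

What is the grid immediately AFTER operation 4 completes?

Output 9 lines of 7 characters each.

Answer: BBBBBBB
BBBBRRR
BBBBRRR
BBBBRRR
BBBBBBB
BBBBBBB
BBBBBBB
BRBBBKK
BBBBBKK

Derivation:
After op 1 fill(3,6,R) [9 cells changed]:
GGGGGGG
GGGGRRR
GGGGRRR
GGBBRRR
GGBBBBG
GGBBBBG
GGGGGGG
GGGGGKK
GGGGGKK
After op 2 paint(6,5,G):
GGGGGGG
GGGGRRR
GGGGRRR
GGBBRRR
GGBBBBG
GGBBBBG
GGGGGGG
GGGGGKK
GGGGGKK
After op 3 paint(7,1,R):
GGGGGGG
GGGGRRR
GGGGRRR
GGBBRRR
GGBBBBG
GGBBBBG
GGGGGGG
GRGGGKK
GGGGGKK
After op 4 fill(0,3,B) [39 cells changed]:
BBBBBBB
BBBBRRR
BBBBRRR
BBBBRRR
BBBBBBB
BBBBBBB
BBBBBBB
BRBBBKK
BBBBBKK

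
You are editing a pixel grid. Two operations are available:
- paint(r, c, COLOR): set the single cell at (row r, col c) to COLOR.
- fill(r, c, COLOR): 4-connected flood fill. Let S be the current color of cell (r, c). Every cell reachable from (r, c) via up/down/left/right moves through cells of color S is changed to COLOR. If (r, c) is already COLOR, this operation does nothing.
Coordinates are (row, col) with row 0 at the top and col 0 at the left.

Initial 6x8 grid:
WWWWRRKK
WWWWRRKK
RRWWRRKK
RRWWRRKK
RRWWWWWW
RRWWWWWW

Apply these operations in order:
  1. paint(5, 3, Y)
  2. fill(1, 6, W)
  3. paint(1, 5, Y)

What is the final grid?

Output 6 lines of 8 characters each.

After op 1 paint(5,3,Y):
WWWWRRKK
WWWWRRKK
RRWWRRKK
RRWWRRKK
RRWWWWWW
RRWYWWWW
After op 2 fill(1,6,W) [8 cells changed]:
WWWWRRWW
WWWWRRWW
RRWWRRWW
RRWWRRWW
RRWWWWWW
RRWYWWWW
After op 3 paint(1,5,Y):
WWWWRRWW
WWWWRYWW
RRWWRRWW
RRWWRRWW
RRWWWWWW
RRWYWWWW

Answer: WWWWRRWW
WWWWRYWW
RRWWRRWW
RRWWRRWW
RRWWWWWW
RRWYWWWW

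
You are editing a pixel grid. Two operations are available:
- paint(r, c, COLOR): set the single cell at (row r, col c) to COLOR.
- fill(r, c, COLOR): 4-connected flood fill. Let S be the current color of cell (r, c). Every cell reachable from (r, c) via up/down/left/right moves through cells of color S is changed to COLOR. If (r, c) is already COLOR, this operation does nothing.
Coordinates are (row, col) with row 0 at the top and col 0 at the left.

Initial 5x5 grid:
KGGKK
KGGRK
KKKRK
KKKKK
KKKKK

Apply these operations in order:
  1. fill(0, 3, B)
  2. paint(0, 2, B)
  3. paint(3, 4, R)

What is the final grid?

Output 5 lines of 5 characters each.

After op 1 fill(0,3,B) [19 cells changed]:
BGGBB
BGGRB
BBBRB
BBBBB
BBBBB
After op 2 paint(0,2,B):
BGBBB
BGGRB
BBBRB
BBBBB
BBBBB
After op 3 paint(3,4,R):
BGBBB
BGGRB
BBBRB
BBBBR
BBBBB

Answer: BGBBB
BGGRB
BBBRB
BBBBR
BBBBB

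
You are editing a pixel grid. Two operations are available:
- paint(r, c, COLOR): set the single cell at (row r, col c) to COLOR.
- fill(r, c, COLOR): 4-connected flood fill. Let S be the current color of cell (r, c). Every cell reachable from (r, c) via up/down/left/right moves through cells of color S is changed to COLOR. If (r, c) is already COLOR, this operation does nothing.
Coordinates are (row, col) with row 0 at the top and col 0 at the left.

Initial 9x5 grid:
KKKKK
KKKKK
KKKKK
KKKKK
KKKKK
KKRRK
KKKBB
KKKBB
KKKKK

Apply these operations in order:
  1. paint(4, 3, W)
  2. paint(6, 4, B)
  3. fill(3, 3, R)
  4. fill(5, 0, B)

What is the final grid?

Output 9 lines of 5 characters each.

Answer: BBBBB
BBBBB
BBBBB
BBBBB
BBBWB
BBBBB
BBBBB
BBBBB
BBBBB

Derivation:
After op 1 paint(4,3,W):
KKKKK
KKKKK
KKKKK
KKKKK
KKKWK
KKRRK
KKKBB
KKKBB
KKKKK
After op 2 paint(6,4,B):
KKKKK
KKKKK
KKKKK
KKKKK
KKKWK
KKRRK
KKKBB
KKKBB
KKKKK
After op 3 fill(3,3,R) [38 cells changed]:
RRRRR
RRRRR
RRRRR
RRRRR
RRRWR
RRRRR
RRRBB
RRRBB
RRRRR
After op 4 fill(5,0,B) [40 cells changed]:
BBBBB
BBBBB
BBBBB
BBBBB
BBBWB
BBBBB
BBBBB
BBBBB
BBBBB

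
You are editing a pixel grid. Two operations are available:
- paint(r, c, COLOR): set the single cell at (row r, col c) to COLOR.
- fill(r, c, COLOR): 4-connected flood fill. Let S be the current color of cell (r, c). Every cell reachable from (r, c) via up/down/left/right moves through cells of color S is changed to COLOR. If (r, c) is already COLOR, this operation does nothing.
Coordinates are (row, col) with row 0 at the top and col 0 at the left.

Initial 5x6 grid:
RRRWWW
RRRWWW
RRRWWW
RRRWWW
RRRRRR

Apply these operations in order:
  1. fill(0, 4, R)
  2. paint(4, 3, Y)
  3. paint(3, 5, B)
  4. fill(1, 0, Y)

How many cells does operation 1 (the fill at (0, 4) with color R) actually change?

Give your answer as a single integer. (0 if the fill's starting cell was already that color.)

After op 1 fill(0,4,R) [12 cells changed]:
RRRRRR
RRRRRR
RRRRRR
RRRRRR
RRRRRR

Answer: 12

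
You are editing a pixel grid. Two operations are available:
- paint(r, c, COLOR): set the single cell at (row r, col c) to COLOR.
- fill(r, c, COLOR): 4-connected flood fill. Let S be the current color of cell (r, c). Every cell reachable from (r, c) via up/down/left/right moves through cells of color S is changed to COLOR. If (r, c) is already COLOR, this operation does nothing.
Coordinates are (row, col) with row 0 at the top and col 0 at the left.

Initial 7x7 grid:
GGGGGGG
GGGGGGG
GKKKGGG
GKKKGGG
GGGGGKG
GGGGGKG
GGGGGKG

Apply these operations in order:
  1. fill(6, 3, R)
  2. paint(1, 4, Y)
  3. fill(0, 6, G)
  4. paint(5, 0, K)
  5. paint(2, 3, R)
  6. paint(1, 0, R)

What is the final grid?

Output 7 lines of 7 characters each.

Answer: GGGGGGG
RGGGYGG
GKKRGGG
GKKKGGG
GGGGGKG
KGGGGKG
GGGGGKG

Derivation:
After op 1 fill(6,3,R) [40 cells changed]:
RRRRRRR
RRRRRRR
RKKKRRR
RKKKRRR
RRRRRKR
RRRRRKR
RRRRRKR
After op 2 paint(1,4,Y):
RRRRRRR
RRRRYRR
RKKKRRR
RKKKRRR
RRRRRKR
RRRRRKR
RRRRRKR
After op 3 fill(0,6,G) [39 cells changed]:
GGGGGGG
GGGGYGG
GKKKGGG
GKKKGGG
GGGGGKG
GGGGGKG
GGGGGKG
After op 4 paint(5,0,K):
GGGGGGG
GGGGYGG
GKKKGGG
GKKKGGG
GGGGGKG
KGGGGKG
GGGGGKG
After op 5 paint(2,3,R):
GGGGGGG
GGGGYGG
GKKRGGG
GKKKGGG
GGGGGKG
KGGGGKG
GGGGGKG
After op 6 paint(1,0,R):
GGGGGGG
RGGGYGG
GKKRGGG
GKKKGGG
GGGGGKG
KGGGGKG
GGGGGKG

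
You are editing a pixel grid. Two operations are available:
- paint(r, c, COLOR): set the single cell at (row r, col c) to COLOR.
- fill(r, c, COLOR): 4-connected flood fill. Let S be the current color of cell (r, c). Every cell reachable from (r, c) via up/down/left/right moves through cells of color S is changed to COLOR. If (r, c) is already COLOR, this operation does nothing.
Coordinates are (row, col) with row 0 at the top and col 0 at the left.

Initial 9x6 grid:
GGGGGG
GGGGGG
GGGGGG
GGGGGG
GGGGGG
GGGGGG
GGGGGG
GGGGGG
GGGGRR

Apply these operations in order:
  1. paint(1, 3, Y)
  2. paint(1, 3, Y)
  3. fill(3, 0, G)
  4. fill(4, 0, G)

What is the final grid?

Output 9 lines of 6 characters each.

Answer: GGGGGG
GGGYGG
GGGGGG
GGGGGG
GGGGGG
GGGGGG
GGGGGG
GGGGGG
GGGGRR

Derivation:
After op 1 paint(1,3,Y):
GGGGGG
GGGYGG
GGGGGG
GGGGGG
GGGGGG
GGGGGG
GGGGGG
GGGGGG
GGGGRR
After op 2 paint(1,3,Y):
GGGGGG
GGGYGG
GGGGGG
GGGGGG
GGGGGG
GGGGGG
GGGGGG
GGGGGG
GGGGRR
After op 3 fill(3,0,G) [0 cells changed]:
GGGGGG
GGGYGG
GGGGGG
GGGGGG
GGGGGG
GGGGGG
GGGGGG
GGGGGG
GGGGRR
After op 4 fill(4,0,G) [0 cells changed]:
GGGGGG
GGGYGG
GGGGGG
GGGGGG
GGGGGG
GGGGGG
GGGGGG
GGGGGG
GGGGRR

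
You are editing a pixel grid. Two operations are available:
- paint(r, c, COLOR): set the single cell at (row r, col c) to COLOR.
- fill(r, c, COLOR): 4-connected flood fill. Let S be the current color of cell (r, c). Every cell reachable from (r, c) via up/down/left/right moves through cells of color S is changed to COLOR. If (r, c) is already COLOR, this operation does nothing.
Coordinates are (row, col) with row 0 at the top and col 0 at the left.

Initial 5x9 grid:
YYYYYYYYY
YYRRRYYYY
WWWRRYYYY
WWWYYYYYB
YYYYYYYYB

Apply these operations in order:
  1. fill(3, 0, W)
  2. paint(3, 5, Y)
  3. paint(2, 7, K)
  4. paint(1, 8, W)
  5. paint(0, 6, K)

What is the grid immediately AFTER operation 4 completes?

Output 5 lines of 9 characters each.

After op 1 fill(3,0,W) [0 cells changed]:
YYYYYYYYY
YYRRRYYYY
WWWRRYYYY
WWWYYYYYB
YYYYYYYYB
After op 2 paint(3,5,Y):
YYYYYYYYY
YYRRRYYYY
WWWRRYYYY
WWWYYYYYB
YYYYYYYYB
After op 3 paint(2,7,K):
YYYYYYYYY
YYRRRYYYY
WWWRRYYKY
WWWYYYYYB
YYYYYYYYB
After op 4 paint(1,8,W):
YYYYYYYYY
YYRRRYYYW
WWWRRYYKY
WWWYYYYYB
YYYYYYYYB

Answer: YYYYYYYYY
YYRRRYYYW
WWWRRYYKY
WWWYYYYYB
YYYYYYYYB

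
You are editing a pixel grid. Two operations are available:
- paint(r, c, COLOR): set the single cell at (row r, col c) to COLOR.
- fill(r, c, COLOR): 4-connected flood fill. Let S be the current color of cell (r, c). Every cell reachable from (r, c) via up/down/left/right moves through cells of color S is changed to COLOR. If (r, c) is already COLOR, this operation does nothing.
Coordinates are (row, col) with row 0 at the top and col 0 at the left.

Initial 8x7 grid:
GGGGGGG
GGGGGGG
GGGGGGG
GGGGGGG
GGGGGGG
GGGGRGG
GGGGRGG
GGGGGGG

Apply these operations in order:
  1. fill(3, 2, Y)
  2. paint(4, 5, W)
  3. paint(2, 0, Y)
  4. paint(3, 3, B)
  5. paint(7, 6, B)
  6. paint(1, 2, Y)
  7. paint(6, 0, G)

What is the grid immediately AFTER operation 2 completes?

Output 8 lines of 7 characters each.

After op 1 fill(3,2,Y) [54 cells changed]:
YYYYYYY
YYYYYYY
YYYYYYY
YYYYYYY
YYYYYYY
YYYYRYY
YYYYRYY
YYYYYYY
After op 2 paint(4,5,W):
YYYYYYY
YYYYYYY
YYYYYYY
YYYYYYY
YYYYYWY
YYYYRYY
YYYYRYY
YYYYYYY

Answer: YYYYYYY
YYYYYYY
YYYYYYY
YYYYYYY
YYYYYWY
YYYYRYY
YYYYRYY
YYYYYYY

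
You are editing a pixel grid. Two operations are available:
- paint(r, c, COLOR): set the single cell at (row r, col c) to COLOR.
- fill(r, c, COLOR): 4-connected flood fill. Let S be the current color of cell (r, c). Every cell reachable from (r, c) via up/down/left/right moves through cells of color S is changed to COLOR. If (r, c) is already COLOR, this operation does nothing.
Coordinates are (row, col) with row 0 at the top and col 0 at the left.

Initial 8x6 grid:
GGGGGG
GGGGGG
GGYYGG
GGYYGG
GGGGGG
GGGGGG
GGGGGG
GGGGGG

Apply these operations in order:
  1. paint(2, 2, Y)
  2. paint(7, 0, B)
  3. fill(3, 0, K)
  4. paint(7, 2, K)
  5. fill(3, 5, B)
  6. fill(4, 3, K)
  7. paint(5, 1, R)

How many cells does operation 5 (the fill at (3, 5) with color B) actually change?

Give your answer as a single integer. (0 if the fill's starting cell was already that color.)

After op 1 paint(2,2,Y):
GGGGGG
GGGGGG
GGYYGG
GGYYGG
GGGGGG
GGGGGG
GGGGGG
GGGGGG
After op 2 paint(7,0,B):
GGGGGG
GGGGGG
GGYYGG
GGYYGG
GGGGGG
GGGGGG
GGGGGG
BGGGGG
After op 3 fill(3,0,K) [43 cells changed]:
KKKKKK
KKKKKK
KKYYKK
KKYYKK
KKKKKK
KKKKKK
KKKKKK
BKKKKK
After op 4 paint(7,2,K):
KKKKKK
KKKKKK
KKYYKK
KKYYKK
KKKKKK
KKKKKK
KKKKKK
BKKKKK
After op 5 fill(3,5,B) [43 cells changed]:
BBBBBB
BBBBBB
BBYYBB
BBYYBB
BBBBBB
BBBBBB
BBBBBB
BBBBBB

Answer: 43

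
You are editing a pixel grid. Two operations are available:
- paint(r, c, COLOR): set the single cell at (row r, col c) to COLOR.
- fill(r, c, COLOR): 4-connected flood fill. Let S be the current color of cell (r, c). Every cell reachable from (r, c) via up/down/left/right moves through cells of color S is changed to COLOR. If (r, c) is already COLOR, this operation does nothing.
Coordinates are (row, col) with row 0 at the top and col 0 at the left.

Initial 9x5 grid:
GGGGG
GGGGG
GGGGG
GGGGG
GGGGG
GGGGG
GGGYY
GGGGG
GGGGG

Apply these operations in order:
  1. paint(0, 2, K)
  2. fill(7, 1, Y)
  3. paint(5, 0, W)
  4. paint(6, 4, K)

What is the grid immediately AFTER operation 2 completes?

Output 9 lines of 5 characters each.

After op 1 paint(0,2,K):
GGKGG
GGGGG
GGGGG
GGGGG
GGGGG
GGGGG
GGGYY
GGGGG
GGGGG
After op 2 fill(7,1,Y) [42 cells changed]:
YYKYY
YYYYY
YYYYY
YYYYY
YYYYY
YYYYY
YYYYY
YYYYY
YYYYY

Answer: YYKYY
YYYYY
YYYYY
YYYYY
YYYYY
YYYYY
YYYYY
YYYYY
YYYYY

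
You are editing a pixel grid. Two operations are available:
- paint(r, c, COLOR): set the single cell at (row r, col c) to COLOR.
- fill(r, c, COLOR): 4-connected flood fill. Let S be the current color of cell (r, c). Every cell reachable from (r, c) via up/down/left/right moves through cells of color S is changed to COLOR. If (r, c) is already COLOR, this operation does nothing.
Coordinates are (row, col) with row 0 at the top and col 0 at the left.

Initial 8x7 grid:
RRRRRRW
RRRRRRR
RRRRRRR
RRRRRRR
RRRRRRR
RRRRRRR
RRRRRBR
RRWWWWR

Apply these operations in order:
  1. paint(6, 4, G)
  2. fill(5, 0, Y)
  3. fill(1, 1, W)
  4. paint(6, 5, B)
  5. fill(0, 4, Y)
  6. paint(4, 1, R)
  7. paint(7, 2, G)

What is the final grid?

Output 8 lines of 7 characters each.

Answer: YYYYYYY
YYYYYYY
YYYYYYY
YYYYYYY
YRYYYYY
YYYYYYY
YYYYGBY
YYGYYYY

Derivation:
After op 1 paint(6,4,G):
RRRRRRW
RRRRRRR
RRRRRRR
RRRRRRR
RRRRRRR
RRRRRRR
RRRRGBR
RRWWWWR
After op 2 fill(5,0,Y) [49 cells changed]:
YYYYYYW
YYYYYYY
YYYYYYY
YYYYYYY
YYYYYYY
YYYYYYY
YYYYGBY
YYWWWWY
After op 3 fill(1,1,W) [49 cells changed]:
WWWWWWW
WWWWWWW
WWWWWWW
WWWWWWW
WWWWWWW
WWWWWWW
WWWWGBW
WWWWWWW
After op 4 paint(6,5,B):
WWWWWWW
WWWWWWW
WWWWWWW
WWWWWWW
WWWWWWW
WWWWWWW
WWWWGBW
WWWWWWW
After op 5 fill(0,4,Y) [54 cells changed]:
YYYYYYY
YYYYYYY
YYYYYYY
YYYYYYY
YYYYYYY
YYYYYYY
YYYYGBY
YYYYYYY
After op 6 paint(4,1,R):
YYYYYYY
YYYYYYY
YYYYYYY
YYYYYYY
YRYYYYY
YYYYYYY
YYYYGBY
YYYYYYY
After op 7 paint(7,2,G):
YYYYYYY
YYYYYYY
YYYYYYY
YYYYYYY
YRYYYYY
YYYYYYY
YYYYGBY
YYGYYYY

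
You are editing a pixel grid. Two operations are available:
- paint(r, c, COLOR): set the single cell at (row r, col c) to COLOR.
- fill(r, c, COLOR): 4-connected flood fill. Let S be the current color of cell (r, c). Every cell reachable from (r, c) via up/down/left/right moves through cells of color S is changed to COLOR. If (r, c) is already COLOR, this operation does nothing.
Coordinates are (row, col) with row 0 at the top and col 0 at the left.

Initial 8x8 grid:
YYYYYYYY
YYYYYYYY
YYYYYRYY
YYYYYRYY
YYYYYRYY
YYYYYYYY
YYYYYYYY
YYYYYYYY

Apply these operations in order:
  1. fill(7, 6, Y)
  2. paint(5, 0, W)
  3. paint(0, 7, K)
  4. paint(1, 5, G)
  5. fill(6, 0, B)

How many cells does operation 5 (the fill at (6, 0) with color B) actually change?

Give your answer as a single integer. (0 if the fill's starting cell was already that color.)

Answer: 58

Derivation:
After op 1 fill(7,6,Y) [0 cells changed]:
YYYYYYYY
YYYYYYYY
YYYYYRYY
YYYYYRYY
YYYYYRYY
YYYYYYYY
YYYYYYYY
YYYYYYYY
After op 2 paint(5,0,W):
YYYYYYYY
YYYYYYYY
YYYYYRYY
YYYYYRYY
YYYYYRYY
WYYYYYYY
YYYYYYYY
YYYYYYYY
After op 3 paint(0,7,K):
YYYYYYYK
YYYYYYYY
YYYYYRYY
YYYYYRYY
YYYYYRYY
WYYYYYYY
YYYYYYYY
YYYYYYYY
After op 4 paint(1,5,G):
YYYYYYYK
YYYYYGYY
YYYYYRYY
YYYYYRYY
YYYYYRYY
WYYYYYYY
YYYYYYYY
YYYYYYYY
After op 5 fill(6,0,B) [58 cells changed]:
BBBBBBBK
BBBBBGBB
BBBBBRBB
BBBBBRBB
BBBBBRBB
WBBBBBBB
BBBBBBBB
BBBBBBBB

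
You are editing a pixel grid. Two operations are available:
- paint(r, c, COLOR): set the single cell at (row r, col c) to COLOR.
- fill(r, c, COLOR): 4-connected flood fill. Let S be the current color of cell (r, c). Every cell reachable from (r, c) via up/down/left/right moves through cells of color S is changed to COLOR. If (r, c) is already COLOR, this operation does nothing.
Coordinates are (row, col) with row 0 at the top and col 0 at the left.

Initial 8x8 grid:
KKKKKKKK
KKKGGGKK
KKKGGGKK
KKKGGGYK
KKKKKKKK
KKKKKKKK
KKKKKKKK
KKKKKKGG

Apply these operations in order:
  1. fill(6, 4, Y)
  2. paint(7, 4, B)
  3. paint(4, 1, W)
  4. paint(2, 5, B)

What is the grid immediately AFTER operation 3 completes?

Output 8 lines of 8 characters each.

After op 1 fill(6,4,Y) [52 cells changed]:
YYYYYYYY
YYYGGGYY
YYYGGGYY
YYYGGGYY
YYYYYYYY
YYYYYYYY
YYYYYYYY
YYYYYYGG
After op 2 paint(7,4,B):
YYYYYYYY
YYYGGGYY
YYYGGGYY
YYYGGGYY
YYYYYYYY
YYYYYYYY
YYYYYYYY
YYYYBYGG
After op 3 paint(4,1,W):
YYYYYYYY
YYYGGGYY
YYYGGGYY
YYYGGGYY
YWYYYYYY
YYYYYYYY
YYYYYYYY
YYYYBYGG

Answer: YYYYYYYY
YYYGGGYY
YYYGGGYY
YYYGGGYY
YWYYYYYY
YYYYYYYY
YYYYYYYY
YYYYBYGG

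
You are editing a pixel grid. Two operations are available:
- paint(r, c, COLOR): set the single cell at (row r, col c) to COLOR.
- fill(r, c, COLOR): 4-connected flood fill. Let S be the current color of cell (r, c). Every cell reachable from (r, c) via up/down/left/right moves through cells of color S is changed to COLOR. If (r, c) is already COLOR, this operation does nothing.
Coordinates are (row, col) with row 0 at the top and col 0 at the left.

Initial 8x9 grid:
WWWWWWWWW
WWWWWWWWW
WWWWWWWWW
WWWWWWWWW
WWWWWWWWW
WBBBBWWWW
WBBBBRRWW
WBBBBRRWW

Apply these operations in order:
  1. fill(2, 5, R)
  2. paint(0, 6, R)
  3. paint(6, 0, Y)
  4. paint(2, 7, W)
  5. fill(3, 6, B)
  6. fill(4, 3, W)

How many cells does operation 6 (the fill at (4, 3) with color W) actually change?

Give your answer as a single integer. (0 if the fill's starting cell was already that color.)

After op 1 fill(2,5,R) [56 cells changed]:
RRRRRRRRR
RRRRRRRRR
RRRRRRRRR
RRRRRRRRR
RRRRRRRRR
RBBBBRRRR
RBBBBRRRR
RBBBBRRRR
After op 2 paint(0,6,R):
RRRRRRRRR
RRRRRRRRR
RRRRRRRRR
RRRRRRRRR
RRRRRRRRR
RBBBBRRRR
RBBBBRRRR
RBBBBRRRR
After op 3 paint(6,0,Y):
RRRRRRRRR
RRRRRRRRR
RRRRRRRRR
RRRRRRRRR
RRRRRRRRR
RBBBBRRRR
YBBBBRRRR
RBBBBRRRR
After op 4 paint(2,7,W):
RRRRRRRRR
RRRRRRRRR
RRRRRRRWR
RRRRRRRRR
RRRRRRRRR
RBBBBRRRR
YBBBBRRRR
RBBBBRRRR
After op 5 fill(3,6,B) [57 cells changed]:
BBBBBBBBB
BBBBBBBBB
BBBBBBBWB
BBBBBBBBB
BBBBBBBBB
BBBBBBBBB
YBBBBBBBB
RBBBBBBBB
After op 6 fill(4,3,W) [69 cells changed]:
WWWWWWWWW
WWWWWWWWW
WWWWWWWWW
WWWWWWWWW
WWWWWWWWW
WWWWWWWWW
YWWWWWWWW
RWWWWWWWW

Answer: 69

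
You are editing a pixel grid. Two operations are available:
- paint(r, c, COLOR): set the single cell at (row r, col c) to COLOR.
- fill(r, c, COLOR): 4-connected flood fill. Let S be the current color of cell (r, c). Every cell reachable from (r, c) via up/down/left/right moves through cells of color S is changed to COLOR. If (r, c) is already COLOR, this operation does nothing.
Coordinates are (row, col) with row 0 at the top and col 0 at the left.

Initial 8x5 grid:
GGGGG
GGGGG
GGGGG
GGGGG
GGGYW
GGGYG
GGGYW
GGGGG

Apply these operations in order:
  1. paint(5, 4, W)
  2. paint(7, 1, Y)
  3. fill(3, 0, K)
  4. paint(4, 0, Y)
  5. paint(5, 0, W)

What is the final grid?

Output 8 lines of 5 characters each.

After op 1 paint(5,4,W):
GGGGG
GGGGG
GGGGG
GGGGG
GGGYW
GGGYW
GGGYW
GGGGG
After op 2 paint(7,1,Y):
GGGGG
GGGGG
GGGGG
GGGGG
GGGYW
GGGYW
GGGYW
GYGGG
After op 3 fill(3,0,K) [33 cells changed]:
KKKKK
KKKKK
KKKKK
KKKKK
KKKYW
KKKYW
KKKYW
KYKKK
After op 4 paint(4,0,Y):
KKKKK
KKKKK
KKKKK
KKKKK
YKKYW
KKKYW
KKKYW
KYKKK
After op 5 paint(5,0,W):
KKKKK
KKKKK
KKKKK
KKKKK
YKKYW
WKKYW
KKKYW
KYKKK

Answer: KKKKK
KKKKK
KKKKK
KKKKK
YKKYW
WKKYW
KKKYW
KYKKK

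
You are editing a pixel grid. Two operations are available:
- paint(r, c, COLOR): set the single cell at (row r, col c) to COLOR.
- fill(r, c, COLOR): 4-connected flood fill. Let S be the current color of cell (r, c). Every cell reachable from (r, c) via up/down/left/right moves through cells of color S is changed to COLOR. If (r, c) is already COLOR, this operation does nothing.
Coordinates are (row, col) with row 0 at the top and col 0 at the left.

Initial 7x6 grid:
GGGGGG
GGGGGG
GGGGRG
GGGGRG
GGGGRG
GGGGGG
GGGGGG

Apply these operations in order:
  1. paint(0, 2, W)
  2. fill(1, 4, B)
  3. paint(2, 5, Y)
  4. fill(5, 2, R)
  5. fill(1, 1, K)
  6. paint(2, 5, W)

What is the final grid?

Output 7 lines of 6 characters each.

After op 1 paint(0,2,W):
GGWGGG
GGGGGG
GGGGRG
GGGGRG
GGGGRG
GGGGGG
GGGGGG
After op 2 fill(1,4,B) [38 cells changed]:
BBWBBB
BBBBBB
BBBBRB
BBBBRB
BBBBRB
BBBBBB
BBBBBB
After op 3 paint(2,5,Y):
BBWBBB
BBBBBB
BBBBRY
BBBBRB
BBBBRB
BBBBBB
BBBBBB
After op 4 fill(5,2,R) [37 cells changed]:
RRWRRR
RRRRRR
RRRRRY
RRRRRR
RRRRRR
RRRRRR
RRRRRR
After op 5 fill(1,1,K) [40 cells changed]:
KKWKKK
KKKKKK
KKKKKY
KKKKKK
KKKKKK
KKKKKK
KKKKKK
After op 6 paint(2,5,W):
KKWKKK
KKKKKK
KKKKKW
KKKKKK
KKKKKK
KKKKKK
KKKKKK

Answer: KKWKKK
KKKKKK
KKKKKW
KKKKKK
KKKKKK
KKKKKK
KKKKKK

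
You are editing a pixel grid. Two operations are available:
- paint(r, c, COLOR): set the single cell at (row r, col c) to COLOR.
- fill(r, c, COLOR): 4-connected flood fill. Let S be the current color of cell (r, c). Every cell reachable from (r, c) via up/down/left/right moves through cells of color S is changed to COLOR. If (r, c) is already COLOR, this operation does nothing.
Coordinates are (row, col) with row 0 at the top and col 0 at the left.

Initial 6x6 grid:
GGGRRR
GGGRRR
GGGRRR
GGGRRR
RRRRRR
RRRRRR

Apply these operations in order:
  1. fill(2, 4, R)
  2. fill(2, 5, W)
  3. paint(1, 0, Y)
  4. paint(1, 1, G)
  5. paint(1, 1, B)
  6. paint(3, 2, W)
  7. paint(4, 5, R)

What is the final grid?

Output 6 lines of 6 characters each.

After op 1 fill(2,4,R) [0 cells changed]:
GGGRRR
GGGRRR
GGGRRR
GGGRRR
RRRRRR
RRRRRR
After op 2 fill(2,5,W) [24 cells changed]:
GGGWWW
GGGWWW
GGGWWW
GGGWWW
WWWWWW
WWWWWW
After op 3 paint(1,0,Y):
GGGWWW
YGGWWW
GGGWWW
GGGWWW
WWWWWW
WWWWWW
After op 4 paint(1,1,G):
GGGWWW
YGGWWW
GGGWWW
GGGWWW
WWWWWW
WWWWWW
After op 5 paint(1,1,B):
GGGWWW
YBGWWW
GGGWWW
GGGWWW
WWWWWW
WWWWWW
After op 6 paint(3,2,W):
GGGWWW
YBGWWW
GGGWWW
GGWWWW
WWWWWW
WWWWWW
After op 7 paint(4,5,R):
GGGWWW
YBGWWW
GGGWWW
GGWWWW
WWWWWR
WWWWWW

Answer: GGGWWW
YBGWWW
GGGWWW
GGWWWW
WWWWWR
WWWWWW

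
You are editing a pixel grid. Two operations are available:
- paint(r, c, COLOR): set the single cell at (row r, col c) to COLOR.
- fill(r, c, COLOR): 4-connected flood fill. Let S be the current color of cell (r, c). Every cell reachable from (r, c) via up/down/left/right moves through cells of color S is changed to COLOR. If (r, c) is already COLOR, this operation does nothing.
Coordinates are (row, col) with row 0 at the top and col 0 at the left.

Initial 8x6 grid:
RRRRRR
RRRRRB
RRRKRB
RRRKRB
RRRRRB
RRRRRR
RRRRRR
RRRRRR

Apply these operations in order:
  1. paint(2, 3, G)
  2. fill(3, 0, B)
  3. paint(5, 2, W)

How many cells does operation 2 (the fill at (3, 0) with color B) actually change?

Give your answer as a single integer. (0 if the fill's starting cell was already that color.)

After op 1 paint(2,3,G):
RRRRRR
RRRRRB
RRRGRB
RRRKRB
RRRRRB
RRRRRR
RRRRRR
RRRRRR
After op 2 fill(3,0,B) [42 cells changed]:
BBBBBB
BBBBBB
BBBGBB
BBBKBB
BBBBBB
BBBBBB
BBBBBB
BBBBBB

Answer: 42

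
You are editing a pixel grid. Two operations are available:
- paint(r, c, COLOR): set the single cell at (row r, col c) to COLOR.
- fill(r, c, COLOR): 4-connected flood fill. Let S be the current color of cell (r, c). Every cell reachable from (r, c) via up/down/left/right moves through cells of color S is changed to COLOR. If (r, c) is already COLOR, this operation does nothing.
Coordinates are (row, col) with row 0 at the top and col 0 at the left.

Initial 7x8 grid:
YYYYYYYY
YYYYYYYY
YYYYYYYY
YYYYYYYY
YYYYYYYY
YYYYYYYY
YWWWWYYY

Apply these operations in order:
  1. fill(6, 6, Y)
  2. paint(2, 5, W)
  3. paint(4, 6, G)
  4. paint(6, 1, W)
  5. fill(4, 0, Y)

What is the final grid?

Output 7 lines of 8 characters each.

After op 1 fill(6,6,Y) [0 cells changed]:
YYYYYYYY
YYYYYYYY
YYYYYYYY
YYYYYYYY
YYYYYYYY
YYYYYYYY
YWWWWYYY
After op 2 paint(2,5,W):
YYYYYYYY
YYYYYYYY
YYYYYWYY
YYYYYYYY
YYYYYYYY
YYYYYYYY
YWWWWYYY
After op 3 paint(4,6,G):
YYYYYYYY
YYYYYYYY
YYYYYWYY
YYYYYYYY
YYYYYYGY
YYYYYYYY
YWWWWYYY
After op 4 paint(6,1,W):
YYYYYYYY
YYYYYYYY
YYYYYWYY
YYYYYYYY
YYYYYYGY
YYYYYYYY
YWWWWYYY
After op 5 fill(4,0,Y) [0 cells changed]:
YYYYYYYY
YYYYYYYY
YYYYYWYY
YYYYYYYY
YYYYYYGY
YYYYYYYY
YWWWWYYY

Answer: YYYYYYYY
YYYYYYYY
YYYYYWYY
YYYYYYYY
YYYYYYGY
YYYYYYYY
YWWWWYYY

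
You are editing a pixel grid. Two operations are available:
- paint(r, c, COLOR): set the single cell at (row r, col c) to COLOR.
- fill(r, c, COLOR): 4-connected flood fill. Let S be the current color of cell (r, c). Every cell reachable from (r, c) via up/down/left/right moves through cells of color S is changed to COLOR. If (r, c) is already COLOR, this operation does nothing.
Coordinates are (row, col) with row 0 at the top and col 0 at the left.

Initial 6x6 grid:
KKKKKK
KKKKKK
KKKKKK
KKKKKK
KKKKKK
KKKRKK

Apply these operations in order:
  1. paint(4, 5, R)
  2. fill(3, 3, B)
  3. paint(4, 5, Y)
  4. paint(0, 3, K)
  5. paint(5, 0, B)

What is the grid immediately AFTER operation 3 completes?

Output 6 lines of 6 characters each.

After op 1 paint(4,5,R):
KKKKKK
KKKKKK
KKKKKK
KKKKKK
KKKKKR
KKKRKK
After op 2 fill(3,3,B) [34 cells changed]:
BBBBBB
BBBBBB
BBBBBB
BBBBBB
BBBBBR
BBBRBB
After op 3 paint(4,5,Y):
BBBBBB
BBBBBB
BBBBBB
BBBBBB
BBBBBY
BBBRBB

Answer: BBBBBB
BBBBBB
BBBBBB
BBBBBB
BBBBBY
BBBRBB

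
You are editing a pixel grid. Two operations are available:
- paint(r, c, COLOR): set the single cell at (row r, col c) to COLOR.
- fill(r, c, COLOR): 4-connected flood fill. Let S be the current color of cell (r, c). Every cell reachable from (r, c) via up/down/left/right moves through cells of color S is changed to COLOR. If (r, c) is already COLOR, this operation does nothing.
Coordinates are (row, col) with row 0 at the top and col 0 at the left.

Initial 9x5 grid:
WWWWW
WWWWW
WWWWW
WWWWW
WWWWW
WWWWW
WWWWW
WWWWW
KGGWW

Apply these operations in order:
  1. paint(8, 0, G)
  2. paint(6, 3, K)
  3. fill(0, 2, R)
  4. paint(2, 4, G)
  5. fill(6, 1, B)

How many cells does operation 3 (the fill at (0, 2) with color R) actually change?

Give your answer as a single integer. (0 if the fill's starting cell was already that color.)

After op 1 paint(8,0,G):
WWWWW
WWWWW
WWWWW
WWWWW
WWWWW
WWWWW
WWWWW
WWWWW
GGGWW
After op 2 paint(6,3,K):
WWWWW
WWWWW
WWWWW
WWWWW
WWWWW
WWWWW
WWWKW
WWWWW
GGGWW
After op 3 fill(0,2,R) [41 cells changed]:
RRRRR
RRRRR
RRRRR
RRRRR
RRRRR
RRRRR
RRRKR
RRRRR
GGGRR

Answer: 41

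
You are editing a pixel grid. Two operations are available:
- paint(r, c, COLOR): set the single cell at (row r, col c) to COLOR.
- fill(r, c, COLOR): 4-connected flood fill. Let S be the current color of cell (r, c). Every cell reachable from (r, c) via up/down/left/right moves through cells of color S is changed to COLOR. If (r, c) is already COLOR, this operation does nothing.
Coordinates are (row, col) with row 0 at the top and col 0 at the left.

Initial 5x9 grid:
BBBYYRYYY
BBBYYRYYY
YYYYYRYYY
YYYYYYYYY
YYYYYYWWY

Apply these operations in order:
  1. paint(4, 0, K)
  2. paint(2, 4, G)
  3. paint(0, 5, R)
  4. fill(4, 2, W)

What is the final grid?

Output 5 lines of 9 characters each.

After op 1 paint(4,0,K):
BBBYYRYYY
BBBYYRYYY
YYYYYRYYY
YYYYYYYYY
KYYYYYWWY
After op 2 paint(2,4,G):
BBBYYRYYY
BBBYYRYYY
YYYYGRYYY
YYYYYYYYY
KYYYYYWWY
After op 3 paint(0,5,R):
BBBYYRYYY
BBBYYRYYY
YYYYGRYYY
YYYYYYYYY
KYYYYYWWY
After op 4 fill(4,2,W) [32 cells changed]:
BBBWWRWWW
BBBWWRWWW
WWWWGRWWW
WWWWWWWWW
KWWWWWWWW

Answer: BBBWWRWWW
BBBWWRWWW
WWWWGRWWW
WWWWWWWWW
KWWWWWWWW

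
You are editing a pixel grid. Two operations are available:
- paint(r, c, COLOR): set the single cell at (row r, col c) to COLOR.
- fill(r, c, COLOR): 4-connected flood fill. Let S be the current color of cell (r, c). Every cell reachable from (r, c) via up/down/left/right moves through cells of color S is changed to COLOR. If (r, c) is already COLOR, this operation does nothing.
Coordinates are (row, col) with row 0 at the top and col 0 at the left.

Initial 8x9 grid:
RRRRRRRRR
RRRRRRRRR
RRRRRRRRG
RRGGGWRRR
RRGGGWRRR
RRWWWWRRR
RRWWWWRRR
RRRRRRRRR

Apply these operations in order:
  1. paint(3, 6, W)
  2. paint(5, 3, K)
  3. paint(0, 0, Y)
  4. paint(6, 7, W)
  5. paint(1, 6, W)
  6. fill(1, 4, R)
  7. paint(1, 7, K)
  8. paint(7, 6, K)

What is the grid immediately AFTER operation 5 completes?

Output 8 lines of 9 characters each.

After op 1 paint(3,6,W):
RRRRRRRRR
RRRRRRRRR
RRRRRRRRG
RRGGGWWRR
RRGGGWRRR
RRWWWWRRR
RRWWWWRRR
RRRRRRRRR
After op 2 paint(5,3,K):
RRRRRRRRR
RRRRRRRRR
RRRRRRRRG
RRGGGWWRR
RRGGGWRRR
RRWKWWRRR
RRWWWWRRR
RRRRRRRRR
After op 3 paint(0,0,Y):
YRRRRRRRR
RRRRRRRRR
RRRRRRRRG
RRGGGWWRR
RRGGGWRRR
RRWKWWRRR
RRWWWWRRR
RRRRRRRRR
After op 4 paint(6,7,W):
YRRRRRRRR
RRRRRRRRR
RRRRRRRRG
RRGGGWWRR
RRGGGWRRR
RRWKWWRRR
RRWWWWRWR
RRRRRRRRR
After op 5 paint(1,6,W):
YRRRRRRRR
RRRRRRWRR
RRRRRRRRG
RRGGGWWRR
RRGGGWRRR
RRWKWWRRR
RRWWWWRWR
RRRRRRRRR

Answer: YRRRRRRRR
RRRRRRWRR
RRRRRRRRG
RRGGGWWRR
RRGGGWRRR
RRWKWWRRR
RRWWWWRWR
RRRRRRRRR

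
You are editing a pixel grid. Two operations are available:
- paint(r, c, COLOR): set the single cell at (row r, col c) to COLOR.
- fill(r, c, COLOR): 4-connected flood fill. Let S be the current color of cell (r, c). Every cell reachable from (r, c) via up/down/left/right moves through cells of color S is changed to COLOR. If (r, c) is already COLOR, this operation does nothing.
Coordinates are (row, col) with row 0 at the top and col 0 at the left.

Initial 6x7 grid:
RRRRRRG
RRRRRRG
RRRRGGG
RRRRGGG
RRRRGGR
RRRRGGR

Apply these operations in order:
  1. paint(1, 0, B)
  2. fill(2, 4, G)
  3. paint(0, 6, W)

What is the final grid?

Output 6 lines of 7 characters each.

After op 1 paint(1,0,B):
RRRRRRG
BRRRRRG
RRRRGGG
RRRRGGG
RRRRGGR
RRRRGGR
After op 2 fill(2,4,G) [0 cells changed]:
RRRRRRG
BRRRRRG
RRRRGGG
RRRRGGG
RRRRGGR
RRRRGGR
After op 3 paint(0,6,W):
RRRRRRW
BRRRRRG
RRRRGGG
RRRRGGG
RRRRGGR
RRRRGGR

Answer: RRRRRRW
BRRRRRG
RRRRGGG
RRRRGGG
RRRRGGR
RRRRGGR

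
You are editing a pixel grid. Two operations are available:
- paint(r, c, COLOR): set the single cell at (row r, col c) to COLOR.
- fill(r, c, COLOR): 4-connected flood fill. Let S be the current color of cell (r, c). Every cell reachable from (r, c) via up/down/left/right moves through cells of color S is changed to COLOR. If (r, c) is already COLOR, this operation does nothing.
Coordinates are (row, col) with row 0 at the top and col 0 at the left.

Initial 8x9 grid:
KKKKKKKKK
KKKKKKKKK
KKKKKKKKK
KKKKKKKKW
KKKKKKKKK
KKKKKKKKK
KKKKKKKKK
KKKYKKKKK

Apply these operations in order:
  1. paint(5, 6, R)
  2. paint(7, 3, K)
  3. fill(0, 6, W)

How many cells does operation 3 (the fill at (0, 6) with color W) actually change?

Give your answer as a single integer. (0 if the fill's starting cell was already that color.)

After op 1 paint(5,6,R):
KKKKKKKKK
KKKKKKKKK
KKKKKKKKK
KKKKKKKKW
KKKKKKKKK
KKKKKKRKK
KKKKKKKKK
KKKYKKKKK
After op 2 paint(7,3,K):
KKKKKKKKK
KKKKKKKKK
KKKKKKKKK
KKKKKKKKW
KKKKKKKKK
KKKKKKRKK
KKKKKKKKK
KKKKKKKKK
After op 3 fill(0,6,W) [70 cells changed]:
WWWWWWWWW
WWWWWWWWW
WWWWWWWWW
WWWWWWWWW
WWWWWWWWW
WWWWWWRWW
WWWWWWWWW
WWWWWWWWW

Answer: 70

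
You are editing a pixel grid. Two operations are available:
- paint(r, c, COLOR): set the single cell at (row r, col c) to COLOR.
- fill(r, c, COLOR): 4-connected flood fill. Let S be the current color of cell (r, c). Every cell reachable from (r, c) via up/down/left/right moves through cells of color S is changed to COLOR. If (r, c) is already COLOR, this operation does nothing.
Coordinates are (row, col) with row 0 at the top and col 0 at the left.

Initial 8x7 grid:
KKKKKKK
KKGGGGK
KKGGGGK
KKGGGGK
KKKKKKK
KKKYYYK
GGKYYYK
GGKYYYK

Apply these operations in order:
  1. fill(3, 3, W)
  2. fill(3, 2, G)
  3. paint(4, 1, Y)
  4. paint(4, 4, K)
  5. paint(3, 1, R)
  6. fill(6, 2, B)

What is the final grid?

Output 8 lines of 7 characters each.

Answer: BBBBBBB
BBGGGGB
BBGGGGB
BRGGGGB
BYBBBBB
BBBYYYB
GGBYYYB
GGBYYYB

Derivation:
After op 1 fill(3,3,W) [12 cells changed]:
KKKKKKK
KKWWWWK
KKWWWWK
KKWWWWK
KKKKKKK
KKKYYYK
GGKYYYK
GGKYYYK
After op 2 fill(3,2,G) [12 cells changed]:
KKKKKKK
KKGGGGK
KKGGGGK
KKGGGGK
KKKKKKK
KKKYYYK
GGKYYYK
GGKYYYK
After op 3 paint(4,1,Y):
KKKKKKK
KKGGGGK
KKGGGGK
KKGGGGK
KYKKKKK
KKKYYYK
GGKYYYK
GGKYYYK
After op 4 paint(4,4,K):
KKKKKKK
KKGGGGK
KKGGGGK
KKGGGGK
KYKKKKK
KKKYYYK
GGKYYYK
GGKYYYK
After op 5 paint(3,1,R):
KKKKKKK
KKGGGGK
KKGGGGK
KRGGGGK
KYKKKKK
KKKYYYK
GGKYYYK
GGKYYYK
After op 6 fill(6,2,B) [29 cells changed]:
BBBBBBB
BBGGGGB
BBGGGGB
BRGGGGB
BYBBBBB
BBBYYYB
GGBYYYB
GGBYYYB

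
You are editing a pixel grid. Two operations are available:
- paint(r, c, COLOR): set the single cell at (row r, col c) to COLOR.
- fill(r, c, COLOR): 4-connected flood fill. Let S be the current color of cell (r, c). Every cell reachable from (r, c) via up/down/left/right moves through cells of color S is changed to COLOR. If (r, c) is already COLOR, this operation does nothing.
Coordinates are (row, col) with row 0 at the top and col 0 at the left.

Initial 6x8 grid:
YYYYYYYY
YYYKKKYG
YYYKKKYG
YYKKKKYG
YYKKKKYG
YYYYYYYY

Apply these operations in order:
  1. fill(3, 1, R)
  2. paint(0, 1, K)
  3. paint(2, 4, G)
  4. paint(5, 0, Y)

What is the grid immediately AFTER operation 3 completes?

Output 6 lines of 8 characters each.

Answer: RKRRRRRR
RRRKKKRG
RRRKGKRG
RRKKKKRG
RRKKKKRG
RRRRRRRR

Derivation:
After op 1 fill(3,1,R) [30 cells changed]:
RRRRRRRR
RRRKKKRG
RRRKKKRG
RRKKKKRG
RRKKKKRG
RRRRRRRR
After op 2 paint(0,1,K):
RKRRRRRR
RRRKKKRG
RRRKKKRG
RRKKKKRG
RRKKKKRG
RRRRRRRR
After op 3 paint(2,4,G):
RKRRRRRR
RRRKKKRG
RRRKGKRG
RRKKKKRG
RRKKKKRG
RRRRRRRR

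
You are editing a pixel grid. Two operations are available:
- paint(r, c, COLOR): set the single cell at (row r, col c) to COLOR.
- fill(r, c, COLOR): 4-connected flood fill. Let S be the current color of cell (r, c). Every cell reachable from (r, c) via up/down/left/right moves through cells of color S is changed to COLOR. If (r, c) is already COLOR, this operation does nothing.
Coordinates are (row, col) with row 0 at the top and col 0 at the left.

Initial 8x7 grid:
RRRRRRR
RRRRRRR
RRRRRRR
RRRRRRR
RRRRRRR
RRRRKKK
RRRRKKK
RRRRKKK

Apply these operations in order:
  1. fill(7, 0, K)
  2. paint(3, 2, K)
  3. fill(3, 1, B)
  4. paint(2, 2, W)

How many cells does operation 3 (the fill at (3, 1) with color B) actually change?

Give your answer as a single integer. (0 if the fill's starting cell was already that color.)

Answer: 56

Derivation:
After op 1 fill(7,0,K) [47 cells changed]:
KKKKKKK
KKKKKKK
KKKKKKK
KKKKKKK
KKKKKKK
KKKKKKK
KKKKKKK
KKKKKKK
After op 2 paint(3,2,K):
KKKKKKK
KKKKKKK
KKKKKKK
KKKKKKK
KKKKKKK
KKKKKKK
KKKKKKK
KKKKKKK
After op 3 fill(3,1,B) [56 cells changed]:
BBBBBBB
BBBBBBB
BBBBBBB
BBBBBBB
BBBBBBB
BBBBBBB
BBBBBBB
BBBBBBB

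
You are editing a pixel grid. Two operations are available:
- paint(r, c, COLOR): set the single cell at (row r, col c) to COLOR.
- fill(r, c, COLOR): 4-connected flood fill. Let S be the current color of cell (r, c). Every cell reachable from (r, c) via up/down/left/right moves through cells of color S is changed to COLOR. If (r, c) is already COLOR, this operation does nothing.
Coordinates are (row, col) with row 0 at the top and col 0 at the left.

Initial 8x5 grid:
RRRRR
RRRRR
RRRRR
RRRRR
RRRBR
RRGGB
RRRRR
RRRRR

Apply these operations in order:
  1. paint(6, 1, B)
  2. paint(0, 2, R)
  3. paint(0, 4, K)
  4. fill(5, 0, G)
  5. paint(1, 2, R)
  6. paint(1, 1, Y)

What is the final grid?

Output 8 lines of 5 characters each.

Answer: GGGGK
GYRGG
GGGGG
GGGGG
GGGBG
GGGGB
GBGGG
GGGGG

Derivation:
After op 1 paint(6,1,B):
RRRRR
RRRRR
RRRRR
RRRRR
RRRBR
RRGGB
RBRRR
RRRRR
After op 2 paint(0,2,R):
RRRRR
RRRRR
RRRRR
RRRRR
RRRBR
RRGGB
RBRRR
RRRRR
After op 3 paint(0,4,K):
RRRRK
RRRRR
RRRRR
RRRRR
RRRBR
RRGGB
RBRRR
RRRRR
After op 4 fill(5,0,G) [34 cells changed]:
GGGGK
GGGGG
GGGGG
GGGGG
GGGBG
GGGGB
GBGGG
GGGGG
After op 5 paint(1,2,R):
GGGGK
GGRGG
GGGGG
GGGGG
GGGBG
GGGGB
GBGGG
GGGGG
After op 6 paint(1,1,Y):
GGGGK
GYRGG
GGGGG
GGGGG
GGGBG
GGGGB
GBGGG
GGGGG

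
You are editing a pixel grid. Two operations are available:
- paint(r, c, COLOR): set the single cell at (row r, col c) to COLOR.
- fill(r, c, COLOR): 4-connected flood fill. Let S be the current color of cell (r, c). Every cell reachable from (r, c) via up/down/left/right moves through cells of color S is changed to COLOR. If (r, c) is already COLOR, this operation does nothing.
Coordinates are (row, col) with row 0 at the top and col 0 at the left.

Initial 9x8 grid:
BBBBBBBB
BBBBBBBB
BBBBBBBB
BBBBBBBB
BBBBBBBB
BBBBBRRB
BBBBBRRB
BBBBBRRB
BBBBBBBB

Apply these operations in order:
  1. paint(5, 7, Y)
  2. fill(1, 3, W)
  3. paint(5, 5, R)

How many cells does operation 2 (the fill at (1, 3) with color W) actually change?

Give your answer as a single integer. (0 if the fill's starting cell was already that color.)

Answer: 65

Derivation:
After op 1 paint(5,7,Y):
BBBBBBBB
BBBBBBBB
BBBBBBBB
BBBBBBBB
BBBBBBBB
BBBBBRRY
BBBBBRRB
BBBBBRRB
BBBBBBBB
After op 2 fill(1,3,W) [65 cells changed]:
WWWWWWWW
WWWWWWWW
WWWWWWWW
WWWWWWWW
WWWWWWWW
WWWWWRRY
WWWWWRRW
WWWWWRRW
WWWWWWWW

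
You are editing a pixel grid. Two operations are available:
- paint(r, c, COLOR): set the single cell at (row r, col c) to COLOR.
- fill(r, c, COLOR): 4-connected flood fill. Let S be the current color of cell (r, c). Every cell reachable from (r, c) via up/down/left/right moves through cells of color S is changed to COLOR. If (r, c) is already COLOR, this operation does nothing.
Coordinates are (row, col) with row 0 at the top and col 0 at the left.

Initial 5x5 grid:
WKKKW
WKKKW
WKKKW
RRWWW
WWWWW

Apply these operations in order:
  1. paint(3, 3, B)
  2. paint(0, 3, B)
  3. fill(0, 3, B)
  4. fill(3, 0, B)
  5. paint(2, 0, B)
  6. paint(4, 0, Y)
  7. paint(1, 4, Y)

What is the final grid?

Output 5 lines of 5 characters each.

Answer: WKKBW
WKKKY
BKKKW
BBWBW
YWWWW

Derivation:
After op 1 paint(3,3,B):
WKKKW
WKKKW
WKKKW
RRWBW
WWWWW
After op 2 paint(0,3,B):
WKKBW
WKKKW
WKKKW
RRWBW
WWWWW
After op 3 fill(0,3,B) [0 cells changed]:
WKKBW
WKKKW
WKKKW
RRWBW
WWWWW
After op 4 fill(3,0,B) [2 cells changed]:
WKKBW
WKKKW
WKKKW
BBWBW
WWWWW
After op 5 paint(2,0,B):
WKKBW
WKKKW
BKKKW
BBWBW
WWWWW
After op 6 paint(4,0,Y):
WKKBW
WKKKW
BKKKW
BBWBW
YWWWW
After op 7 paint(1,4,Y):
WKKBW
WKKKY
BKKKW
BBWBW
YWWWW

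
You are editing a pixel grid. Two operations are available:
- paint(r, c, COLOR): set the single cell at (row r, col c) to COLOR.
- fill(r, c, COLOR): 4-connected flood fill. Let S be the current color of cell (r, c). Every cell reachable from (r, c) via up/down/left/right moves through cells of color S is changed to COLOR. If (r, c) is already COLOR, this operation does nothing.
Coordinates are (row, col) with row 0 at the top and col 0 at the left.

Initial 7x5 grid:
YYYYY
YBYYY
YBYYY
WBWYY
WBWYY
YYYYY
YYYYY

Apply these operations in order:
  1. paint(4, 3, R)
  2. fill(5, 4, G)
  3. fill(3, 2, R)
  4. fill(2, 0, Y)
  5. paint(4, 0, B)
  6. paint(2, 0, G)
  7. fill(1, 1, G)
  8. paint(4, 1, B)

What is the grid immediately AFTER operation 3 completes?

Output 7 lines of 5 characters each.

After op 1 paint(4,3,R):
YYYYY
YBYYY
YBYYY
WBWYY
WBWRY
YYYYY
YYYYY
After op 2 fill(5,4,G) [26 cells changed]:
GGGGG
GBGGG
GBGGG
WBWGG
WBWRG
GGGGG
GGGGG
After op 3 fill(3,2,R) [2 cells changed]:
GGGGG
GBGGG
GBGGG
WBRGG
WBRRG
GGGGG
GGGGG

Answer: GGGGG
GBGGG
GBGGG
WBRGG
WBRRG
GGGGG
GGGGG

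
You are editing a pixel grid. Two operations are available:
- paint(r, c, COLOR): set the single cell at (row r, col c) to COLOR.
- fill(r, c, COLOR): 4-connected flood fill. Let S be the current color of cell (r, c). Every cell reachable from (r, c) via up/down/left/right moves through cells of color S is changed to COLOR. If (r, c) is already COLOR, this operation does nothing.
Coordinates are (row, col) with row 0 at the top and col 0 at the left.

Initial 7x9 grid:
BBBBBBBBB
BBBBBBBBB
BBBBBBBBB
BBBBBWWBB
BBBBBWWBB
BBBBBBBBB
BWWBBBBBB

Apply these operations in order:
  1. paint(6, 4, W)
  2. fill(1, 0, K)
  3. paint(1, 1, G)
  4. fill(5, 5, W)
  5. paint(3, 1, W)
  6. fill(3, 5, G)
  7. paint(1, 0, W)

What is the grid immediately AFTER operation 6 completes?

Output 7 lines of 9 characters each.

Answer: GGGGGGGGG
GGGGGGGGG
GGGGGGGGG
GGGGGGGGG
GGGGGGGGG
GGGGGGGGG
GGGGGGGGG

Derivation:
After op 1 paint(6,4,W):
BBBBBBBBB
BBBBBBBBB
BBBBBBBBB
BBBBBWWBB
BBBBBWWBB
BBBBBBBBB
BWWBWBBBB
After op 2 fill(1,0,K) [56 cells changed]:
KKKKKKKKK
KKKKKKKKK
KKKKKKKKK
KKKKKWWKK
KKKKKWWKK
KKKKKKKKK
KWWKWKKKK
After op 3 paint(1,1,G):
KKKKKKKKK
KGKKKKKKK
KKKKKKKKK
KKKKKWWKK
KKKKKWWKK
KKKKKKKKK
KWWKWKKKK
After op 4 fill(5,5,W) [55 cells changed]:
WWWWWWWWW
WGWWWWWWW
WWWWWWWWW
WWWWWWWWW
WWWWWWWWW
WWWWWWWWW
WWWWWWWWW
After op 5 paint(3,1,W):
WWWWWWWWW
WGWWWWWWW
WWWWWWWWW
WWWWWWWWW
WWWWWWWWW
WWWWWWWWW
WWWWWWWWW
After op 6 fill(3,5,G) [62 cells changed]:
GGGGGGGGG
GGGGGGGGG
GGGGGGGGG
GGGGGGGGG
GGGGGGGGG
GGGGGGGGG
GGGGGGGGG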